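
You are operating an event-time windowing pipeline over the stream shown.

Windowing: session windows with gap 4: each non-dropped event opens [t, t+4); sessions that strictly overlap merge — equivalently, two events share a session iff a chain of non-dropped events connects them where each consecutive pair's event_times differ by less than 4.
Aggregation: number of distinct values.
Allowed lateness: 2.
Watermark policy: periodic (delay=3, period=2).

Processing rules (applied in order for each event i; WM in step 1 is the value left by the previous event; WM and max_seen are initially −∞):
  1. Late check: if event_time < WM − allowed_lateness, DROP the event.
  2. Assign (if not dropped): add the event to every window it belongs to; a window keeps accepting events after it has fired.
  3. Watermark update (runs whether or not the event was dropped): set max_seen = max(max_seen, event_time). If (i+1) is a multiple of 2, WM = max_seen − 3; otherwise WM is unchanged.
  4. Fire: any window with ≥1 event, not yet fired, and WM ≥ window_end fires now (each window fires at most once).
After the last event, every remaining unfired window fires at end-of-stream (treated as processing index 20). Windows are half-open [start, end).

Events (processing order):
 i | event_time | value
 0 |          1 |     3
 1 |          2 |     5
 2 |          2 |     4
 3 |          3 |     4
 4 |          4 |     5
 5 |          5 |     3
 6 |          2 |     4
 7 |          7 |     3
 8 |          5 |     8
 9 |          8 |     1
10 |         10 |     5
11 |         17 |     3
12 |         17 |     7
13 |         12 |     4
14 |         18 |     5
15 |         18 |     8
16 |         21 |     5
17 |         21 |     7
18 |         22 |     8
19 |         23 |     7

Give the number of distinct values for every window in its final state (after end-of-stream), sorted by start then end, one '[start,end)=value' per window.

[1,16)=5 [17,27)=4

i=0 t=1 v=3: → [1,5); WM=−∞
i=1 t=2 v=5: → [1,6); WM=-1
i=2 t=2 v=4: → [1,6); WM=-1
i=3 t=3 v=4: → [1,7); WM=0
i=4 t=4 v=5: → [1,8); WM=0
i=5 t=5 v=3: → [1,9); WM=2
i=6 t=2 v=4: → [1,9); WM=2
i=7 t=7 v=3: → [1,11); WM=4
i=8 t=5 v=8: → [1,11); WM=4
i=9 t=8 v=1: → [1,12); WM=5
i=10 t=10 v=5: → [1,14); WM=5
i=11 t=17 v=3: → [17,21); WM=14
i=12 t=17 v=7: → [17,21); WM=14
i=13 t=12 v=4: → [1,16); WM=14
i=14 t=18 v=5: → [17,22); WM=14
i=15 t=18 v=8: → [17,22); WM=15
i=16 t=21 v=5: → [17,25); WM=15
i=17 t=21 v=7: → [17,25); WM=18
i=18 t=22 v=8: → [17,26); WM=18
i=19 t=23 v=7: → [17,27); WM=20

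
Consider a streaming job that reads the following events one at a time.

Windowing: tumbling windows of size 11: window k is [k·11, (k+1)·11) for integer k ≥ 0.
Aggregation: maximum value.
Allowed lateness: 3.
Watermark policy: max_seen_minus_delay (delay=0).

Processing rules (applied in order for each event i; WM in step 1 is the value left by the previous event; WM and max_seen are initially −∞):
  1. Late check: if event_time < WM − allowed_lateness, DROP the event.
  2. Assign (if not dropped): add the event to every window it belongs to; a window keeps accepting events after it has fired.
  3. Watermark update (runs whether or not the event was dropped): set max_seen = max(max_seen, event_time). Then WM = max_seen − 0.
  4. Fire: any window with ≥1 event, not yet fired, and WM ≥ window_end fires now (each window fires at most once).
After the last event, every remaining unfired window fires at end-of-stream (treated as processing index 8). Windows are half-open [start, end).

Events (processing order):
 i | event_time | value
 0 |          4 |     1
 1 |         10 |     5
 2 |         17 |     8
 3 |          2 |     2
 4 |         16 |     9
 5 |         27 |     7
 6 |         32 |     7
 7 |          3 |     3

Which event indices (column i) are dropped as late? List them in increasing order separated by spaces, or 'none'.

i=0 t=4 v=1: → [0,11); WM=4
i=1 t=10 v=5: → [0,11); WM=10
i=2 t=17 v=8: → [11,22); WM=17; [0,11) fires=5
i=3 t=2 v=2: DROP (t<17-3); WM=17
i=4 t=16 v=9: → [11,22); WM=17
i=5 t=27 v=7: → [22,33); WM=27; [11,22) fires=9
i=6 t=32 v=7: → [22,33); WM=32
i=7 t=3 v=3: DROP (t<32-3); WM=32

3 7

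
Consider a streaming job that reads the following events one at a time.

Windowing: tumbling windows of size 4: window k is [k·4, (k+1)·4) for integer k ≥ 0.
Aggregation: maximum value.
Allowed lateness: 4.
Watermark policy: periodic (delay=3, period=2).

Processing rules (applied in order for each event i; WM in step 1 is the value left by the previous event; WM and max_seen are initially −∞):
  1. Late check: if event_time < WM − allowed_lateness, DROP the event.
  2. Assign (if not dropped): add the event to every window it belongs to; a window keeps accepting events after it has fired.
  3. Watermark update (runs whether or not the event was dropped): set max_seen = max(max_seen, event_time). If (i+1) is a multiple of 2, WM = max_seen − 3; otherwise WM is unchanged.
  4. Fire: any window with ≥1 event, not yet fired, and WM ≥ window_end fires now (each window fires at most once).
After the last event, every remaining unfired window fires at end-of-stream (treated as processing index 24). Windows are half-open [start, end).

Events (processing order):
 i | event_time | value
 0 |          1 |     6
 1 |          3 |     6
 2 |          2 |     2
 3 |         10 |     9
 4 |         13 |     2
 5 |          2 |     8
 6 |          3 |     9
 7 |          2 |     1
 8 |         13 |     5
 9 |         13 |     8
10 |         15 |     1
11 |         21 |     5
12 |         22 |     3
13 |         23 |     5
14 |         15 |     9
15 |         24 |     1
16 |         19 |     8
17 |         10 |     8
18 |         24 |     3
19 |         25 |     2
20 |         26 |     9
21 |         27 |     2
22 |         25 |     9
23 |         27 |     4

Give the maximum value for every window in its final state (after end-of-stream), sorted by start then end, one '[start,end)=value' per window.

[0,4)=6 [8,12)=9 [12,16)=8 [16,20)=8 [20,24)=5 [24,28)=9

i=0 t=1 v=6: → [0,4); WM=−∞
i=1 t=3 v=6: → [0,4); WM=0
i=2 t=2 v=2: → [0,4); WM=0
i=3 t=10 v=9: → [8,12); WM=7; [0,4) fires=6
i=4 t=13 v=2: → [12,16); WM=7
i=5 t=2 v=8: DROP (t<7-4); WM=10
i=6 t=3 v=9: DROP (t<10-4); WM=10
i=7 t=2 v=1: DROP (t<10-4); WM=10
i=8 t=13 v=5: → [12,16); WM=10
i=9 t=13 v=8: → [12,16); WM=10
i=10 t=15 v=1: → [12,16); WM=10
i=11 t=21 v=5: → [20,24); WM=18; [8,12) fires=9 [12,16) fires=8
i=12 t=22 v=3: → [20,24); WM=18
i=13 t=23 v=5: → [20,24); WM=20
i=14 t=15 v=9: DROP (t<20-4); WM=20
i=15 t=24 v=1: → [24,28); WM=21
i=16 t=19 v=8: → [16,20); WM=21; [16,20) fires=8
i=17 t=10 v=8: DROP (t<21-4); WM=21
i=18 t=24 v=3: → [24,28); WM=21
i=19 t=25 v=2: → [24,28); WM=22
i=20 t=26 v=9: → [24,28); WM=22
i=21 t=27 v=2: → [24,28); WM=24; [20,24) fires=5
i=22 t=25 v=9: → [24,28); WM=24
i=23 t=27 v=4: → [24,28); WM=24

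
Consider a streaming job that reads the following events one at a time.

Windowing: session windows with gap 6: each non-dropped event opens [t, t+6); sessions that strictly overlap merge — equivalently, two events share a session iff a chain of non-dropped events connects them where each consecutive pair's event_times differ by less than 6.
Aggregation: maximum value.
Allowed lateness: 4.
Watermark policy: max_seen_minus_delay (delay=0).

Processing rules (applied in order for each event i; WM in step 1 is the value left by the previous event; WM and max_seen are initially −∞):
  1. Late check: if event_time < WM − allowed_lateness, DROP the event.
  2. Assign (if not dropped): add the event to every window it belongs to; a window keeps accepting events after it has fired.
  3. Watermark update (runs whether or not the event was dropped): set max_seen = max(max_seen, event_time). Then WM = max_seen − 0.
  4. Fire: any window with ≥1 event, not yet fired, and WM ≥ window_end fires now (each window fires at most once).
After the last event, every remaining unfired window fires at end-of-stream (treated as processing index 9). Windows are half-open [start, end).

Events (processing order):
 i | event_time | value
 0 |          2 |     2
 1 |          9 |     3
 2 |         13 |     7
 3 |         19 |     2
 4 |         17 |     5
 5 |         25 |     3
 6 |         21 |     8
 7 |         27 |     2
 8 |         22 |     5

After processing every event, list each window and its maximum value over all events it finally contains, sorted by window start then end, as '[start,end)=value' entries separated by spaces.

i=0 t=2 v=2: → [2,8); WM=2
i=1 t=9 v=3: → [9,15); WM=9
i=2 t=13 v=7: → [9,19); WM=13
i=3 t=19 v=2: → [19,25); WM=19
i=4 t=17 v=5: → [9,25); WM=19
i=5 t=25 v=3: → [25,31); WM=25
i=6 t=21 v=8: → [9,31); WM=25
i=7 t=27 v=2: → [9,33); WM=27
i=8 t=22 v=5: DROP (t<27-4); WM=27

[2,8)=2 [9,33)=8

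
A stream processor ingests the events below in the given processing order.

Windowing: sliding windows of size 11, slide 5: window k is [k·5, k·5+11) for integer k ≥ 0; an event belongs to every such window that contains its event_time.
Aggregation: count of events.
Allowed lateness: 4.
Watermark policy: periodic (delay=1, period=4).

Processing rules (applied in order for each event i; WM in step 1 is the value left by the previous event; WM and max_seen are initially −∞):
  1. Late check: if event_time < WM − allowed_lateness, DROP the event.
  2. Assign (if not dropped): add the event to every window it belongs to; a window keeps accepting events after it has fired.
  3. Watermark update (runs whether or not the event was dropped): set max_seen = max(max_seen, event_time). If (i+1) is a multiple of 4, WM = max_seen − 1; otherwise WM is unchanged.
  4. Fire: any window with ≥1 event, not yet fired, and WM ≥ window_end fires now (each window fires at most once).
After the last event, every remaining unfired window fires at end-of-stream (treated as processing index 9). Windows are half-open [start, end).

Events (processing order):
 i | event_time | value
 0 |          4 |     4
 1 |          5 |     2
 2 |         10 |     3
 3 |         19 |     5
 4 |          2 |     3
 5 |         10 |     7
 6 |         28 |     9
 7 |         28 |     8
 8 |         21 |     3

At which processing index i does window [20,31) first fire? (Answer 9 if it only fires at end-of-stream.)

9

i=0 t=4 v=4: → [0,11); WM=−∞
i=1 t=5 v=2: → [5,16),[0,11); WM=−∞
i=2 t=10 v=3: → [10,21),[5,16),[0,11); WM=−∞
i=3 t=19 v=5: → [15,26),[10,21); WM=18; [0,11) fires=3 [5,16) fires=2
i=4 t=2 v=3: DROP (t<18-4); WM=18
i=5 t=10 v=7: DROP (t<18-4); WM=18
i=6 t=28 v=9: → [25,36),[20,31); WM=18
i=7 t=28 v=8: → [25,36),[20,31); WM=27; [10,21) fires=2 [15,26) fires=1
i=8 t=21 v=3: DROP (t<27-4); WM=27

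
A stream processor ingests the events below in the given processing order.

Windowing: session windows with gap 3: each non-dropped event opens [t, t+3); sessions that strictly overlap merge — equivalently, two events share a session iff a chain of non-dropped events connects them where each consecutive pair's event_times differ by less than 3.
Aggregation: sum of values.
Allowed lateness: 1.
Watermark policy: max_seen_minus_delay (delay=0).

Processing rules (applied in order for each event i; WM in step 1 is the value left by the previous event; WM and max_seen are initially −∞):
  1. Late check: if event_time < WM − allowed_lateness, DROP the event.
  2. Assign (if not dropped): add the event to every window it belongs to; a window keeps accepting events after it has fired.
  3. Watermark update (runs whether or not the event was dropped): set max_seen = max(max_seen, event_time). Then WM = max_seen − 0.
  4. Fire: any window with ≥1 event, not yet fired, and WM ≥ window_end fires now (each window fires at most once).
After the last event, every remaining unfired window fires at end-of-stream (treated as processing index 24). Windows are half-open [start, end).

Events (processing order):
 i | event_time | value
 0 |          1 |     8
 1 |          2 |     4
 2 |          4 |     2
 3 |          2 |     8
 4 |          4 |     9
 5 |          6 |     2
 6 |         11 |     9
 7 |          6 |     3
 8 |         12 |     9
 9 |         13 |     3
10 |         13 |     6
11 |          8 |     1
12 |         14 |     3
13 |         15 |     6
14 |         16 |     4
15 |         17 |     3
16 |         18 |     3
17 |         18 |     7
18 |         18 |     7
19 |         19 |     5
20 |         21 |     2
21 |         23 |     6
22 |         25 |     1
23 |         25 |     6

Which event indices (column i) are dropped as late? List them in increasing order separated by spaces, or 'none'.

3 7 11

i=0 t=1 v=8: → [1,4); WM=1
i=1 t=2 v=4: → [1,5); WM=2
i=2 t=4 v=2: → [1,7); WM=4
i=3 t=2 v=8: DROP (t<4-1); WM=4
i=4 t=4 v=9: → [1,7); WM=4
i=5 t=6 v=2: → [1,9); WM=6
i=6 t=11 v=9: → [11,14); WM=11
i=7 t=6 v=3: DROP (t<11-1); WM=11
i=8 t=12 v=9: → [11,15); WM=12
i=9 t=13 v=3: → [11,16); WM=13
i=10 t=13 v=6: → [11,16); WM=13
i=11 t=8 v=1: DROP (t<13-1); WM=13
i=12 t=14 v=3: → [11,17); WM=14
i=13 t=15 v=6: → [11,18); WM=15
i=14 t=16 v=4: → [11,19); WM=16
i=15 t=17 v=3: → [11,20); WM=17
i=16 t=18 v=3: → [11,21); WM=18
i=17 t=18 v=7: → [11,21); WM=18
i=18 t=18 v=7: → [11,21); WM=18
i=19 t=19 v=5: → [11,22); WM=19
i=20 t=21 v=2: → [11,24); WM=21
i=21 t=23 v=6: → [11,26); WM=23
i=22 t=25 v=1: → [11,28); WM=25
i=23 t=25 v=6: → [11,28); WM=25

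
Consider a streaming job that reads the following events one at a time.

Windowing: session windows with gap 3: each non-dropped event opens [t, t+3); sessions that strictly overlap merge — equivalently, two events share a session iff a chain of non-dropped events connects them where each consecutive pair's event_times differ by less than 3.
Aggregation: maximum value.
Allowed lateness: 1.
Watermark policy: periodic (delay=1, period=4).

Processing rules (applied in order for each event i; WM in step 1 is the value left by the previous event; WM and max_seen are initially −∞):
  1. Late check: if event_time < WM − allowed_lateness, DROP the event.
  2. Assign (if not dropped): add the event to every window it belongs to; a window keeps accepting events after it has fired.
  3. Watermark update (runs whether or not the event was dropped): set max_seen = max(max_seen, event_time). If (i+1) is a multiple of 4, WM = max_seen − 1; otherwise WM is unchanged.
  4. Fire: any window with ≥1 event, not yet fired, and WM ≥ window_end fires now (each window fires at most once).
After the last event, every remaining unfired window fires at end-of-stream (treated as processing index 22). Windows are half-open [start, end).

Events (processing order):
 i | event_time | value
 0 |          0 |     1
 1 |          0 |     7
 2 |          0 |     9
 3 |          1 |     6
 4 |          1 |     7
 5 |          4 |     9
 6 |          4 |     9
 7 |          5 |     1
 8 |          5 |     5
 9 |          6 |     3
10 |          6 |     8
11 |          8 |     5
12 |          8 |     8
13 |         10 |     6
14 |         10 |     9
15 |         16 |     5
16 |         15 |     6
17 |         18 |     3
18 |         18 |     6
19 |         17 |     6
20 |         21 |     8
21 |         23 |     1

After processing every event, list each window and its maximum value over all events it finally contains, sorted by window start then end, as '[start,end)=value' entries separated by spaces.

[0,4)=9 [4,13)=9 [15,21)=6 [21,26)=8

i=0 t=0 v=1: → [0,3); WM=−∞
i=1 t=0 v=7: → [0,3); WM=−∞
i=2 t=0 v=9: → [0,3); WM=−∞
i=3 t=1 v=6: → [0,4); WM=0
i=4 t=1 v=7: → [0,4); WM=0
i=5 t=4 v=9: → [4,7); WM=0
i=6 t=4 v=9: → [4,7); WM=0
i=7 t=5 v=1: → [4,8); WM=4
i=8 t=5 v=5: → [4,8); WM=4
i=9 t=6 v=3: → [4,9); WM=4
i=10 t=6 v=8: → [4,9); WM=4
i=11 t=8 v=5: → [4,11); WM=7
i=12 t=8 v=8: → [4,11); WM=7
i=13 t=10 v=6: → [4,13); WM=7
i=14 t=10 v=9: → [4,13); WM=7
i=15 t=16 v=5: → [16,19); WM=15
i=16 t=15 v=6: → [15,19); WM=15
i=17 t=18 v=3: → [15,21); WM=15
i=18 t=18 v=6: → [15,21); WM=15
i=19 t=17 v=6: → [15,21); WM=17
i=20 t=21 v=8: → [21,24); WM=17
i=21 t=23 v=1: → [21,26); WM=17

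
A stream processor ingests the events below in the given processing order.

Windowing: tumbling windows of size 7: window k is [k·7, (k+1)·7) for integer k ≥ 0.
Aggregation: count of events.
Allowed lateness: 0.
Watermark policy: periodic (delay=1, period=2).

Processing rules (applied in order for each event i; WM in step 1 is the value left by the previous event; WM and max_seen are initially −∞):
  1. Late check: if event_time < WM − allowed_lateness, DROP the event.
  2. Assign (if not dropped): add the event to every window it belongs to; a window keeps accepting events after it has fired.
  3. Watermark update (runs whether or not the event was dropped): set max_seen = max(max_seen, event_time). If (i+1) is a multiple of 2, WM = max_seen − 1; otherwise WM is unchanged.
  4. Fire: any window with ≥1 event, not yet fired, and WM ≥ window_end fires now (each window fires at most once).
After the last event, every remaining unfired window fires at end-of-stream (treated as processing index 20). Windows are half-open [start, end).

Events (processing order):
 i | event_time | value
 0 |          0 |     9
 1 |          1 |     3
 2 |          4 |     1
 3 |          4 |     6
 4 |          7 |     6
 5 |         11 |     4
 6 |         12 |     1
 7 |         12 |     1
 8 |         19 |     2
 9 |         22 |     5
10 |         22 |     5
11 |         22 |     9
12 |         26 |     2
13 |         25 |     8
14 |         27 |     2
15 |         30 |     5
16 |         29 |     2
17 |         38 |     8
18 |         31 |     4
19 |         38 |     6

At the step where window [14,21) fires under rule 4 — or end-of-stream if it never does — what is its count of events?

1

i=0 t=0 v=9: → [0,7); WM=−∞
i=1 t=1 v=3: → [0,7); WM=0
i=2 t=4 v=1: → [0,7); WM=0
i=3 t=4 v=6: → [0,7); WM=3
i=4 t=7 v=6: → [7,14); WM=3
i=5 t=11 v=4: → [7,14); WM=10; [0,7) fires=4
i=6 t=12 v=1: → [7,14); WM=10
i=7 t=12 v=1: → [7,14); WM=11
i=8 t=19 v=2: → [14,21); WM=11
i=9 t=22 v=5: → [21,28); WM=21; [7,14) fires=4 [14,21) fires=1
i=10 t=22 v=5: → [21,28); WM=21
i=11 t=22 v=9: → [21,28); WM=21
i=12 t=26 v=2: → [21,28); WM=21
i=13 t=25 v=8: → [21,28); WM=25
i=14 t=27 v=2: → [21,28); WM=25
i=15 t=30 v=5: → [28,35); WM=29; [21,28) fires=6
i=16 t=29 v=2: → [28,35); WM=29
i=17 t=38 v=8: → [35,42); WM=37; [28,35) fires=2
i=18 t=31 v=4: DROP (t<37-0); WM=37
i=19 t=38 v=6: → [35,42); WM=37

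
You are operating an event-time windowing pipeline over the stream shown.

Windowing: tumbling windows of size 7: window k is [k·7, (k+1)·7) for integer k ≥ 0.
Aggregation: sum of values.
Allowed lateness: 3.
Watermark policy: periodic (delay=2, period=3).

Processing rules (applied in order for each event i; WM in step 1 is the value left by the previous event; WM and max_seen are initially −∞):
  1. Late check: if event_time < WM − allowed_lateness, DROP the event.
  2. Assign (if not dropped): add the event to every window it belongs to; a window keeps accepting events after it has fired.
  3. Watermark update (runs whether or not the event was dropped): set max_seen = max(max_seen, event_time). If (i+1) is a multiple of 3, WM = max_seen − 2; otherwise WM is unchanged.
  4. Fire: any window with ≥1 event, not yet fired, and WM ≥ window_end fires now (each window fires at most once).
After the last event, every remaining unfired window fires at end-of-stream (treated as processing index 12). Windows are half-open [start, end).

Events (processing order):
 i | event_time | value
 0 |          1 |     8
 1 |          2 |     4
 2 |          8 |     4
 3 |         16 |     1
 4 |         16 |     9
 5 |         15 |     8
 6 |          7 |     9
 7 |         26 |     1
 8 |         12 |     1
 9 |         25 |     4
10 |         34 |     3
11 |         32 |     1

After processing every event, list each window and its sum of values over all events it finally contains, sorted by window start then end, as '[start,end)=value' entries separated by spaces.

[0,7)=12 [7,14)=5 [14,21)=18 [21,28)=5 [28,35)=4

i=0 t=1 v=8: → [0,7); WM=−∞
i=1 t=2 v=4: → [0,7); WM=−∞
i=2 t=8 v=4: → [7,14); WM=6
i=3 t=16 v=1: → [14,21); WM=6
i=4 t=16 v=9: → [14,21); WM=6
i=5 t=15 v=8: → [14,21); WM=14; [0,7) fires=12 [7,14) fires=4
i=6 t=7 v=9: DROP (t<14-3); WM=14
i=7 t=26 v=1: → [21,28); WM=14
i=8 t=12 v=1: → [7,14); WM=24; [14,21) fires=18
i=9 t=25 v=4: → [21,28); WM=24
i=10 t=34 v=3: → [28,35); WM=24
i=11 t=32 v=1: → [28,35); WM=32; [21,28) fires=5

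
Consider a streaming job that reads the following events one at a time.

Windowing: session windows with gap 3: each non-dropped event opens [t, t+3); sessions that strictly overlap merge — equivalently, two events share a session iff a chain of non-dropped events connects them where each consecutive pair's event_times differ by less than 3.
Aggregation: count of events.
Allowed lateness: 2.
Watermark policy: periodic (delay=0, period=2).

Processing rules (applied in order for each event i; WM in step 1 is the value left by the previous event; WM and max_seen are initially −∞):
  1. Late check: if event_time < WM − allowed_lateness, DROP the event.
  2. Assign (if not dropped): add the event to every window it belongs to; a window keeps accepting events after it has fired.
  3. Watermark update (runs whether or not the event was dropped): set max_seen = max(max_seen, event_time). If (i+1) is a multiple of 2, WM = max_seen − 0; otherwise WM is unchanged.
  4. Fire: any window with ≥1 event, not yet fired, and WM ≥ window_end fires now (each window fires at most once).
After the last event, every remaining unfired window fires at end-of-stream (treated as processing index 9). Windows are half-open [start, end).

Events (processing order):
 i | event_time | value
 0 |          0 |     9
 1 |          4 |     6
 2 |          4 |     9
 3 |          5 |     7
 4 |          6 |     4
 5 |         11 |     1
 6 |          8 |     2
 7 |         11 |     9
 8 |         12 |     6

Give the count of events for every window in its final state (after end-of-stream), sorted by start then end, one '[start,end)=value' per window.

[0,3)=1 [4,9)=4 [11,15)=3

i=0 t=0 v=9: → [0,3); WM=−∞
i=1 t=4 v=6: → [4,7); WM=4
i=2 t=4 v=9: → [4,7); WM=4
i=3 t=5 v=7: → [4,8); WM=5
i=4 t=6 v=4: → [4,9); WM=5
i=5 t=11 v=1: → [11,14); WM=11
i=6 t=8 v=2: DROP (t<11-2); WM=11
i=7 t=11 v=9: → [11,14); WM=11
i=8 t=12 v=6: → [11,15); WM=11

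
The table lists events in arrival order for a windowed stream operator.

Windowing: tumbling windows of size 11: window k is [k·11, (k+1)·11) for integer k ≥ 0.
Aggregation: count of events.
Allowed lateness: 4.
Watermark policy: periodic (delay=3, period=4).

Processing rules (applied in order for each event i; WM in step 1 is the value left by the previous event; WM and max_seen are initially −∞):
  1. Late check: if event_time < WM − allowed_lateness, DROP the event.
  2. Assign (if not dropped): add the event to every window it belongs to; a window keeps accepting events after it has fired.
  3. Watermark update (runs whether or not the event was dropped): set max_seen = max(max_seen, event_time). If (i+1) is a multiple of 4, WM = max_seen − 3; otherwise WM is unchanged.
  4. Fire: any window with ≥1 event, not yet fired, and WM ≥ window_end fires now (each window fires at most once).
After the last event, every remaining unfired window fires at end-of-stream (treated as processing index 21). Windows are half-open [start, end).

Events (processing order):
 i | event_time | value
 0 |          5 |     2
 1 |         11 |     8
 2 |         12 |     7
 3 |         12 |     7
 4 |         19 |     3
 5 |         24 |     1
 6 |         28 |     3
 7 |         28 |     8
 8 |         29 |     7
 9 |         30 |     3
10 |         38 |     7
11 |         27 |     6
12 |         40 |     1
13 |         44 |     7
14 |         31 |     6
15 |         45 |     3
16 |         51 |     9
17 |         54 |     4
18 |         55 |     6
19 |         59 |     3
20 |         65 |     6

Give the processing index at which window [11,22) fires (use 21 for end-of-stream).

7

i=0 t=5 v=2: → [0,11); WM=−∞
i=1 t=11 v=8: → [11,22); WM=−∞
i=2 t=12 v=7: → [11,22); WM=−∞
i=3 t=12 v=7: → [11,22); WM=9
i=4 t=19 v=3: → [11,22); WM=9
i=5 t=24 v=1: → [22,33); WM=9
i=6 t=28 v=3: → [22,33); WM=9
i=7 t=28 v=8: → [22,33); WM=25; [0,11) fires=1 [11,22) fires=4
i=8 t=29 v=7: → [22,33); WM=25
i=9 t=30 v=3: → [22,33); WM=25
i=10 t=38 v=7: → [33,44); WM=25
i=11 t=27 v=6: → [22,33); WM=35; [22,33) fires=6
i=12 t=40 v=1: → [33,44); WM=35
i=13 t=44 v=7: → [44,55); WM=35
i=14 t=31 v=6: → [22,33); WM=35
i=15 t=45 v=3: → [44,55); WM=42
i=16 t=51 v=9: → [44,55); WM=42
i=17 t=54 v=4: → [44,55); WM=42
i=18 t=55 v=6: → [55,66); WM=42
i=19 t=59 v=3: → [55,66); WM=56; [33,44) fires=2 [44,55) fires=4
i=20 t=65 v=6: → [55,66); WM=56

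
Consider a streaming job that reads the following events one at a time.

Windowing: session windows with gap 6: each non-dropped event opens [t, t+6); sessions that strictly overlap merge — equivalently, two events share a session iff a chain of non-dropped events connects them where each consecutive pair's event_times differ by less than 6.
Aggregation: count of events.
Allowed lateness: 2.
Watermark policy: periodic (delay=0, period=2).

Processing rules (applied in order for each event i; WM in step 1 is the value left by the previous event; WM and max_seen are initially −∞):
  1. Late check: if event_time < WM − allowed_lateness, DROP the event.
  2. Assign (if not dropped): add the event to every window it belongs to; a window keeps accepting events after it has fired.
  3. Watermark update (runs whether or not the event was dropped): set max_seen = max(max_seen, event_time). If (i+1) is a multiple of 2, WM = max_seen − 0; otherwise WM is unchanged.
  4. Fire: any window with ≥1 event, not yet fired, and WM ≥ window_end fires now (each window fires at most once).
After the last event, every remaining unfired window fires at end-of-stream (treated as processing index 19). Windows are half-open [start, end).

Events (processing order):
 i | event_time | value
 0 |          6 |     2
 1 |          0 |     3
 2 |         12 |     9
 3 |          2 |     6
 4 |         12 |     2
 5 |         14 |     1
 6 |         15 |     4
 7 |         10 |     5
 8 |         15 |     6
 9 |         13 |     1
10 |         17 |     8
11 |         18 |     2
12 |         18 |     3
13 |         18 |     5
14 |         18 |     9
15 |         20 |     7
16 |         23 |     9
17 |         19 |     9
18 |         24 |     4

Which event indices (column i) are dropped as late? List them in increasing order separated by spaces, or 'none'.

3 7

i=0 t=6 v=2: → [6,12); WM=−∞
i=1 t=0 v=3: → [0,6); WM=6
i=2 t=12 v=9: → [12,18); WM=6
i=3 t=2 v=6: DROP (t<6-2); WM=12
i=4 t=12 v=2: → [12,18); WM=12
i=5 t=14 v=1: → [12,20); WM=14
i=6 t=15 v=4: → [12,21); WM=14
i=7 t=10 v=5: DROP (t<14-2); WM=15
i=8 t=15 v=6: → [12,21); WM=15
i=9 t=13 v=1: → [12,21); WM=15
i=10 t=17 v=8: → [12,23); WM=15
i=11 t=18 v=2: → [12,24); WM=18
i=12 t=18 v=3: → [12,24); WM=18
i=13 t=18 v=5: → [12,24); WM=18
i=14 t=18 v=9: → [12,24); WM=18
i=15 t=20 v=7: → [12,26); WM=20
i=16 t=23 v=9: → [12,29); WM=20
i=17 t=19 v=9: → [12,29); WM=23
i=18 t=24 v=4: → [12,30); WM=23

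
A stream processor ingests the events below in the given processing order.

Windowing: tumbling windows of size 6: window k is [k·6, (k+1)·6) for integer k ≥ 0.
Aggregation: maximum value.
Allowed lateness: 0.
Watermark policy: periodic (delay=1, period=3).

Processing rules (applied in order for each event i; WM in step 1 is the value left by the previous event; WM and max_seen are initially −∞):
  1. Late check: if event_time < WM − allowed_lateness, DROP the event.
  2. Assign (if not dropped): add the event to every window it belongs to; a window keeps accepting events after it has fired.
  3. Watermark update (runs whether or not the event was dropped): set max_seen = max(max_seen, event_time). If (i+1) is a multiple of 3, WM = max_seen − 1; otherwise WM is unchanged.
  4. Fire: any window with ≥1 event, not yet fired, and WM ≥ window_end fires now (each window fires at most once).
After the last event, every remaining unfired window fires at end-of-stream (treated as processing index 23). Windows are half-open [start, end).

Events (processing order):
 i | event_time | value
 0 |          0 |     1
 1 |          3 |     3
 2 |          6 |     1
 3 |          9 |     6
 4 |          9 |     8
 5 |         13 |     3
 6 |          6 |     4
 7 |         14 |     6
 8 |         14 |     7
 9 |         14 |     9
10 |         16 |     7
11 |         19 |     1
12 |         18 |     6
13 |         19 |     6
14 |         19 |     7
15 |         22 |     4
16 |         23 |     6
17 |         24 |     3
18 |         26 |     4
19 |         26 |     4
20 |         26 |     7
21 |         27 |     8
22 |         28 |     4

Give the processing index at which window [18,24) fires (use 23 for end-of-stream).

i=0 t=0 v=1: → [0,6); WM=−∞
i=1 t=3 v=3: → [0,6); WM=−∞
i=2 t=6 v=1: → [6,12); WM=5
i=3 t=9 v=6: → [6,12); WM=5
i=4 t=9 v=8: → [6,12); WM=5
i=5 t=13 v=3: → [12,18); WM=12; [0,6) fires=3 [6,12) fires=8
i=6 t=6 v=4: DROP (t<12-0); WM=12
i=7 t=14 v=6: → [12,18); WM=12
i=8 t=14 v=7: → [12,18); WM=13
i=9 t=14 v=9: → [12,18); WM=13
i=10 t=16 v=7: → [12,18); WM=13
i=11 t=19 v=1: → [18,24); WM=18; [12,18) fires=9
i=12 t=18 v=6: → [18,24); WM=18
i=13 t=19 v=6: → [18,24); WM=18
i=14 t=19 v=7: → [18,24); WM=18
i=15 t=22 v=4: → [18,24); WM=18
i=16 t=23 v=6: → [18,24); WM=18
i=17 t=24 v=3: → [24,30); WM=23
i=18 t=26 v=4: → [24,30); WM=23
i=19 t=26 v=4: → [24,30); WM=23
i=20 t=26 v=7: → [24,30); WM=25; [18,24) fires=7
i=21 t=27 v=8: → [24,30); WM=25
i=22 t=28 v=4: → [24,30); WM=25

20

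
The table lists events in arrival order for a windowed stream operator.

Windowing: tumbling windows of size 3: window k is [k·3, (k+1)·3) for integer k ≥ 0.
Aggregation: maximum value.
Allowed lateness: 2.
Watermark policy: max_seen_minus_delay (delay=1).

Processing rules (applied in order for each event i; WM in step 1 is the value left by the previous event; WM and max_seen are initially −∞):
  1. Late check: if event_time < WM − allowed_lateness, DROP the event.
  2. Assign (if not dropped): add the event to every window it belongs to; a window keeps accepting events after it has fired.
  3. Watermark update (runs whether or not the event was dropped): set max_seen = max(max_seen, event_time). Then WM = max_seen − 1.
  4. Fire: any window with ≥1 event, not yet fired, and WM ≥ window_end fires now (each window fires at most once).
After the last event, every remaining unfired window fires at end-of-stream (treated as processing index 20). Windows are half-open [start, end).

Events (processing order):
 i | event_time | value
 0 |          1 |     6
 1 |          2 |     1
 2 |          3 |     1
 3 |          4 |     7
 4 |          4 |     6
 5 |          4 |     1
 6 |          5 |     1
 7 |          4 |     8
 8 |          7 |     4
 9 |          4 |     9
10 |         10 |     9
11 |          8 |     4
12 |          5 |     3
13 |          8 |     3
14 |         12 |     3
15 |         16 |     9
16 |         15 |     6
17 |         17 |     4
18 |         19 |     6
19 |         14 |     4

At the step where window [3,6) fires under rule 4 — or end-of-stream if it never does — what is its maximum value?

8

i=0 t=1 v=6: → [0,3); WM=0
i=1 t=2 v=1: → [0,3); WM=1
i=2 t=3 v=1: → [3,6); WM=2
i=3 t=4 v=7: → [3,6); WM=3; [0,3) fires=6
i=4 t=4 v=6: → [3,6); WM=3
i=5 t=4 v=1: → [3,6); WM=3
i=6 t=5 v=1: → [3,6); WM=4
i=7 t=4 v=8: → [3,6); WM=4
i=8 t=7 v=4: → [6,9); WM=6; [3,6) fires=8
i=9 t=4 v=9: → [3,6); WM=6
i=10 t=10 v=9: → [9,12); WM=9; [6,9) fires=4
i=11 t=8 v=4: → [6,9); WM=9
i=12 t=5 v=3: DROP (t<9-2); WM=9
i=13 t=8 v=3: → [6,9); WM=9
i=14 t=12 v=3: → [12,15); WM=11
i=15 t=16 v=9: → [15,18); WM=15; [9,12) fires=9 [12,15) fires=3
i=16 t=15 v=6: → [15,18); WM=15
i=17 t=17 v=4: → [15,18); WM=16
i=18 t=19 v=6: → [18,21); WM=18; [15,18) fires=9
i=19 t=14 v=4: DROP (t<18-2); WM=18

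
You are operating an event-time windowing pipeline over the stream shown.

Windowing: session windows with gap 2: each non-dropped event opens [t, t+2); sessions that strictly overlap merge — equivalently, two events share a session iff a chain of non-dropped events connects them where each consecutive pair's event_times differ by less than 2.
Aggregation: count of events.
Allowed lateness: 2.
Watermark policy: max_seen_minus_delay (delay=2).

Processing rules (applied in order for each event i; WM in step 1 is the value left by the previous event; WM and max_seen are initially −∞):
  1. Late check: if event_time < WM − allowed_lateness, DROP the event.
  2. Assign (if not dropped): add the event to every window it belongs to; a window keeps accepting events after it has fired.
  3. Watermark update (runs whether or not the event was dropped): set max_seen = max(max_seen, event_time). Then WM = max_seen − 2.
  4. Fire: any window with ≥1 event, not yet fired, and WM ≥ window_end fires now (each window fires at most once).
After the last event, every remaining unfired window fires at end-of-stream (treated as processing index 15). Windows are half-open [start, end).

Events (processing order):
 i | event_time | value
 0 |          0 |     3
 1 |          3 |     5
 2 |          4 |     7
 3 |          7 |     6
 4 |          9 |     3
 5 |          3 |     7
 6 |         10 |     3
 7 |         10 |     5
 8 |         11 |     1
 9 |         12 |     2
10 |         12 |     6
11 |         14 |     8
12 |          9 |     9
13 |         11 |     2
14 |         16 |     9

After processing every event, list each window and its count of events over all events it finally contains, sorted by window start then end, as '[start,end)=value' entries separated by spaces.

i=0 t=0 v=3: → [0,2); WM=-2
i=1 t=3 v=5: → [3,5); WM=1
i=2 t=4 v=7: → [3,6); WM=2
i=3 t=7 v=6: → [7,9); WM=5
i=4 t=9 v=3: → [9,11); WM=7
i=5 t=3 v=7: DROP (t<7-2); WM=7
i=6 t=10 v=3: → [9,12); WM=8
i=7 t=10 v=5: → [9,12); WM=8
i=8 t=11 v=1: → [9,13); WM=9
i=9 t=12 v=2: → [9,14); WM=10
i=10 t=12 v=6: → [9,14); WM=10
i=11 t=14 v=8: → [14,16); WM=12
i=12 t=9 v=9: DROP (t<12-2); WM=12
i=13 t=11 v=2: → [9,14); WM=12
i=14 t=16 v=9: → [16,18); WM=14

[0,2)=1 [3,6)=2 [7,9)=1 [9,14)=7 [14,16)=1 [16,18)=1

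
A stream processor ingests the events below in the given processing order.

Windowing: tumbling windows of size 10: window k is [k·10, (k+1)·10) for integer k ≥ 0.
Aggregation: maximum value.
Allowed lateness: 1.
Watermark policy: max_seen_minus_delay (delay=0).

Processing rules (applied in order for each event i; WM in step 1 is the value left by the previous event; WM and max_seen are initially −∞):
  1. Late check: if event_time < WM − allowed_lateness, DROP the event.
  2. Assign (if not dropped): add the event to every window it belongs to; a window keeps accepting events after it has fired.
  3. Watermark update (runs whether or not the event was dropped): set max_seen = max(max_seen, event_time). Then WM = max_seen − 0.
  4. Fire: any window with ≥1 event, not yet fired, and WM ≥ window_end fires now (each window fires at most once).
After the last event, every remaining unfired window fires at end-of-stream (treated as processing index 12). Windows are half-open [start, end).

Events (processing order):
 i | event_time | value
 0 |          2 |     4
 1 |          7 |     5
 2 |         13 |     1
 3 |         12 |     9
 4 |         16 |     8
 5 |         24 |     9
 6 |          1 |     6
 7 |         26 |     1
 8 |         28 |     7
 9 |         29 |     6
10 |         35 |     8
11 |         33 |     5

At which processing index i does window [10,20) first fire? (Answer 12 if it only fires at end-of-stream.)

i=0 t=2 v=4: → [0,10); WM=2
i=1 t=7 v=5: → [0,10); WM=7
i=2 t=13 v=1: → [10,20); WM=13; [0,10) fires=5
i=3 t=12 v=9: → [10,20); WM=13
i=4 t=16 v=8: → [10,20); WM=16
i=5 t=24 v=9: → [20,30); WM=24; [10,20) fires=9
i=6 t=1 v=6: DROP (t<24-1); WM=24
i=7 t=26 v=1: → [20,30); WM=26
i=8 t=28 v=7: → [20,30); WM=28
i=9 t=29 v=6: → [20,30); WM=29
i=10 t=35 v=8: → [30,40); WM=35; [20,30) fires=9
i=11 t=33 v=5: DROP (t<35-1); WM=35

5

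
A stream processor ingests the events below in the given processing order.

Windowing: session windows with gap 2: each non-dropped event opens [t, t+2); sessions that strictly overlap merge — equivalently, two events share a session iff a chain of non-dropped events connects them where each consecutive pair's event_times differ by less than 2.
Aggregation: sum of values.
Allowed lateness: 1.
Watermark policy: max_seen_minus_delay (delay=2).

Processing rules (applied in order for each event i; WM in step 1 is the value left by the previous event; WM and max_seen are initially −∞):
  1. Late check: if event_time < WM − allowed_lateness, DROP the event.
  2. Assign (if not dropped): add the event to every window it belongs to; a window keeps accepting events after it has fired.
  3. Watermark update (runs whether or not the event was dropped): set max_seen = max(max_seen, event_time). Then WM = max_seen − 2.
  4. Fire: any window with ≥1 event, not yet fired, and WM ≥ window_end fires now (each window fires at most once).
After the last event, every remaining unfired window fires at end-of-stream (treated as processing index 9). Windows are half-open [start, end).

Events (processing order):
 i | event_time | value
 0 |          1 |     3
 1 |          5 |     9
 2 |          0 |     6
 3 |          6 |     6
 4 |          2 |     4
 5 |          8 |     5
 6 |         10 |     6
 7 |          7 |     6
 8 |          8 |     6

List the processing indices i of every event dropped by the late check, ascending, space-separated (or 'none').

2 4

i=0 t=1 v=3: → [1,3); WM=-1
i=1 t=5 v=9: → [5,7); WM=3
i=2 t=0 v=6: DROP (t<3-1); WM=3
i=3 t=6 v=6: → [5,8); WM=4
i=4 t=2 v=4: DROP (t<4-1); WM=4
i=5 t=8 v=5: → [8,10); WM=6
i=6 t=10 v=6: → [10,12); WM=8
i=7 t=7 v=6: → [5,10); WM=8
i=8 t=8 v=6: → [5,10); WM=8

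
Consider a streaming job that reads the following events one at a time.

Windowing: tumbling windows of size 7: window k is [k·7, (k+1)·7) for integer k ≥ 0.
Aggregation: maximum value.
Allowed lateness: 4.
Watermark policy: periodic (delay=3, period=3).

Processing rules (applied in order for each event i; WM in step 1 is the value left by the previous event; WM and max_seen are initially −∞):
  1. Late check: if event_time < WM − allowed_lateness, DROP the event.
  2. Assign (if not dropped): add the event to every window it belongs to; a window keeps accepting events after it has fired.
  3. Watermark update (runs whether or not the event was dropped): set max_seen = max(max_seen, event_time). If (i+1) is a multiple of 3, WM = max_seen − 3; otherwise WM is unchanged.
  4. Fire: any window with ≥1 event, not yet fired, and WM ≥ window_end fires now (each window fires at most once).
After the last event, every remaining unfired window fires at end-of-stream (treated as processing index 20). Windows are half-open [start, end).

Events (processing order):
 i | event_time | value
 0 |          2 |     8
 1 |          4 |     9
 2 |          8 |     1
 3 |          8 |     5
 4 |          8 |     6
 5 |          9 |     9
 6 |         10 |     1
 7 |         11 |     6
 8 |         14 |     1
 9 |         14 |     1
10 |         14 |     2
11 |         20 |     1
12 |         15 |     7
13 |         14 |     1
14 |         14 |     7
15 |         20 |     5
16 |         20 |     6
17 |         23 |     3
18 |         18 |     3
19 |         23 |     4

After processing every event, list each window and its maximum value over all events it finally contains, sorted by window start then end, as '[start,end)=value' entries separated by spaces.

i=0 t=2 v=8: → [0,7); WM=−∞
i=1 t=4 v=9: → [0,7); WM=−∞
i=2 t=8 v=1: → [7,14); WM=5
i=3 t=8 v=5: → [7,14); WM=5
i=4 t=8 v=6: → [7,14); WM=5
i=5 t=9 v=9: → [7,14); WM=6
i=6 t=10 v=1: → [7,14); WM=6
i=7 t=11 v=6: → [7,14); WM=6
i=8 t=14 v=1: → [14,21); WM=11; [0,7) fires=9
i=9 t=14 v=1: → [14,21); WM=11
i=10 t=14 v=2: → [14,21); WM=11
i=11 t=20 v=1: → [14,21); WM=17; [7,14) fires=9
i=12 t=15 v=7: → [14,21); WM=17
i=13 t=14 v=1: → [14,21); WM=17
i=14 t=14 v=7: → [14,21); WM=17
i=15 t=20 v=5: → [14,21); WM=17
i=16 t=20 v=6: → [14,21); WM=17
i=17 t=23 v=3: → [21,28); WM=20
i=18 t=18 v=3: → [14,21); WM=20
i=19 t=23 v=4: → [21,28); WM=20

[0,7)=9 [7,14)=9 [14,21)=7 [21,28)=4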